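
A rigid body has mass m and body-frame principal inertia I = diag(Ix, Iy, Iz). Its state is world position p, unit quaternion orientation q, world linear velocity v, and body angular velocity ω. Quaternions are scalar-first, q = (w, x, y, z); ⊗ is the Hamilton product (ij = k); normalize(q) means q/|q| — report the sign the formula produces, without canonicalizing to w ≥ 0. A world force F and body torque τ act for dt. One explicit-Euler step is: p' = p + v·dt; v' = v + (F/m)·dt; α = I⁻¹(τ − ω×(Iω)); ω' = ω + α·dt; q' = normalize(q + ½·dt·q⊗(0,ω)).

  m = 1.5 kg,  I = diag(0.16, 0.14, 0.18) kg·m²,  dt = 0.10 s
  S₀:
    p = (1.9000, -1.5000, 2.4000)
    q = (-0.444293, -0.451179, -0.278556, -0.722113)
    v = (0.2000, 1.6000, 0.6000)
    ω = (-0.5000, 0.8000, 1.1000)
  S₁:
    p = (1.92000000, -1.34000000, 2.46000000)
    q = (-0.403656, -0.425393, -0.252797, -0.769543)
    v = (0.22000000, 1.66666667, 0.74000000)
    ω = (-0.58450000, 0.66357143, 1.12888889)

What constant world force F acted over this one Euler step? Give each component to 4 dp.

F = (0.3000, 1.0000, 2.1000)

v₁ − v₀ = (0.02000000, 0.06666667, 0.14000000)
F = m·Δv/dt = (0.3000, 1.0000, 2.1000)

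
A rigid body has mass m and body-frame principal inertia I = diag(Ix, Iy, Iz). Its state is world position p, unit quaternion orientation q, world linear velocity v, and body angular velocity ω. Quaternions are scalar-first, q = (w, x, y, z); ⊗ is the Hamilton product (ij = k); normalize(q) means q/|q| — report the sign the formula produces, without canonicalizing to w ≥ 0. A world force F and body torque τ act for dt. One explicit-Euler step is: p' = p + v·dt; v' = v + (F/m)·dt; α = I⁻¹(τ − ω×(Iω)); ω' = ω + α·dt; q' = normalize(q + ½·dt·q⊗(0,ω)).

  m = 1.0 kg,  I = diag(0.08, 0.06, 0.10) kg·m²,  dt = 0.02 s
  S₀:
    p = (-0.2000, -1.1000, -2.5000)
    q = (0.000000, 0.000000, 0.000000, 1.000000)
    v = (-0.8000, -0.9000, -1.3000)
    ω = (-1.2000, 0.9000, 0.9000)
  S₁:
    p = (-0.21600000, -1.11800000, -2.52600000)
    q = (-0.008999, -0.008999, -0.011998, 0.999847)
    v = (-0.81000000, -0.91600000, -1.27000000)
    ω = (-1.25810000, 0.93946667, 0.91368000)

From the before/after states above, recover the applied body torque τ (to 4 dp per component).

Δω = ω₁−ω₀ = (-0.05810000, 0.03946667, 0.01368000)
applied torque τ = (-0.2000, 0.1400, 0.0900)

τ = (-0.2000, 0.1400, 0.0900)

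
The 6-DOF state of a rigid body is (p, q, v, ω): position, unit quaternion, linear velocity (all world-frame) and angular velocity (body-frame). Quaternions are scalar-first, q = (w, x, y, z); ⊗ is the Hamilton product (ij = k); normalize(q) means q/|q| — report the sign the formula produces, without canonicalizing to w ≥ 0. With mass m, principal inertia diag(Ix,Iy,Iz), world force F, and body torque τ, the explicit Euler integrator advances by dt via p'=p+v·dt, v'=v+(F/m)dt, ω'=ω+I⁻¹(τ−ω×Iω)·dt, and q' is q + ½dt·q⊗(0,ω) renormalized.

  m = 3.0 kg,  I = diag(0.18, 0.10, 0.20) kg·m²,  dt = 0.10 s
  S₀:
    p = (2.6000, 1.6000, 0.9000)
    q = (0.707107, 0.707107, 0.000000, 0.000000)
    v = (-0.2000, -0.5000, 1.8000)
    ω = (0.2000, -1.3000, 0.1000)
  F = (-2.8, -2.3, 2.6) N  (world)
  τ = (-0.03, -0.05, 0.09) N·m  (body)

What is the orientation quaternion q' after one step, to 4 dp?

q' = (0.6985, 0.7126, -0.0494, -0.0423)

Hamilton product q⊗(0,ω) = (-0.1414214, 0.1414214, -0.9899498, -0.8485284)
q + ½dt·q⊗(0,ω), renormalized = (0.6985, 0.7126, -0.0494, -0.0423)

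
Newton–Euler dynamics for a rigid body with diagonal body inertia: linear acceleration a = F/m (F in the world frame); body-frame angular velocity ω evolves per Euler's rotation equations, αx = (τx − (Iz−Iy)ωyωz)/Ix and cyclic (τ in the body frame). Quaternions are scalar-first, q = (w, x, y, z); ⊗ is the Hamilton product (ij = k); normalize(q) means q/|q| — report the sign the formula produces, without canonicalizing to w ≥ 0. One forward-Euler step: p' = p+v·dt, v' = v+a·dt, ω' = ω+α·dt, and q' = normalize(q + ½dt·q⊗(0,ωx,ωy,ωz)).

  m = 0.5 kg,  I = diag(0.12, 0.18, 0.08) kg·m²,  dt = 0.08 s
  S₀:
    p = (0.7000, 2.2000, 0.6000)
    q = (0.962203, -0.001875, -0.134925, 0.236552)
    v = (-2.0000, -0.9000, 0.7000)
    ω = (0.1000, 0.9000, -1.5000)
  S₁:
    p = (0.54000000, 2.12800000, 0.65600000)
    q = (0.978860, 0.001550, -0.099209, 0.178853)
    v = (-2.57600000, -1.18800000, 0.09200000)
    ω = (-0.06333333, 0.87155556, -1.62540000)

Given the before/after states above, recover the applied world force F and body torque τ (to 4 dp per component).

F = (-3.6000, -1.8000, -3.8000)
τ = (-0.1100, -0.0700, -0.1200)

v₁ − v₀ = (-0.57600000, -0.28800000, -0.60800000)
applied force F = (-3.6000, -1.8000, -3.8000)
Δω = ω₁−ω₀ = (-0.16333333, -0.02844444, -0.12540000)
precession coupling = (0.1350, -0.0060, 0.0054)
I·α + gyro = (-0.1100, -0.0700, -0.1200)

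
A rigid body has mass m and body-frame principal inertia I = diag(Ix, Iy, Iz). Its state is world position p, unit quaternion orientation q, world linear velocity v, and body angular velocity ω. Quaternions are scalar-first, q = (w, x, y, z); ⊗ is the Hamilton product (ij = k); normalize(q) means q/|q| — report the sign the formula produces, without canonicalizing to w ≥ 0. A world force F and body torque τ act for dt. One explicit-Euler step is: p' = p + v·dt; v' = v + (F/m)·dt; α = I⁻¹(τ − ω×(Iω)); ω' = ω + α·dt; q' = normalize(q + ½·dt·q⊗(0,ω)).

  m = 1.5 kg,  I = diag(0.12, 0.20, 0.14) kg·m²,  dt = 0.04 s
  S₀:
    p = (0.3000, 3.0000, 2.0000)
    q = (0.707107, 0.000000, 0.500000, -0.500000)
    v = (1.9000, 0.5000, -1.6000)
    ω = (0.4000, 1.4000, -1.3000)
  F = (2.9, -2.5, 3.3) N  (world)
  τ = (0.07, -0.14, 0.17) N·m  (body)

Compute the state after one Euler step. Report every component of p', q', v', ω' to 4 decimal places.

new position p' = (0.3760, 3.0200, 1.9360)
new velocity v' = (1.9773, 0.4333, -1.5120)
gyro term ω×Iω = (0.1092, 0.0104, 0.0448)
angular accel α = (-0.3267, -0.7520, 0.8943)
new body rate ω' = (0.3869, 1.3699, -1.2642)
2q̇ = q⊗(0,ω) = (-1.3500000, 0.3328428, 0.7899498, -1.1192391)
updated quaternion q' = (0.6796, 0.0067, 0.5154, -0.5220)

p' = (0.3760, 3.0200, 1.9360)
q' = (0.6796, 0.0067, 0.5154, -0.5220)
v' = (1.9773, 0.4333, -1.5120)
ω' = (0.3869, 1.3699, -1.2642)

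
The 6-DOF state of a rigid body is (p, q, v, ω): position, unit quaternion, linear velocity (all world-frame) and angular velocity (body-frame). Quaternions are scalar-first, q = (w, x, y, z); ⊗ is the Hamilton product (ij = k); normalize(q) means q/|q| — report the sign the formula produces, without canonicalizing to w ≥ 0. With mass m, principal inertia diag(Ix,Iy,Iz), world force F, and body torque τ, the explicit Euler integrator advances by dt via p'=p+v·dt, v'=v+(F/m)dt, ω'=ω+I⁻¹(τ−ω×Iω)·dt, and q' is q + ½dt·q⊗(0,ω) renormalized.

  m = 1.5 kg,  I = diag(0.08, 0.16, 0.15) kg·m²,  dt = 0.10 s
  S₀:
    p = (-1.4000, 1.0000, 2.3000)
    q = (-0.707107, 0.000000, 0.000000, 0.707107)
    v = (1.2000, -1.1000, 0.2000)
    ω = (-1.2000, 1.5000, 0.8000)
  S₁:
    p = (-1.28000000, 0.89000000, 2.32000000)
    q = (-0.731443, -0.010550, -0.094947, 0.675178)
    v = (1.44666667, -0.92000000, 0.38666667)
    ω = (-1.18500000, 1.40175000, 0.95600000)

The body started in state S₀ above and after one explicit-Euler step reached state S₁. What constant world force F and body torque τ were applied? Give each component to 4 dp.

F = (3.7000, 2.7000, 2.8000)
τ = (0.0000, -0.0900, 0.0900)

rate change Δω = (0.01500000, -0.09825000, 0.15600000)
ω₀×(Iω₀) = (-0.0120, 0.0672, -0.1440)
τ = I·(Δω/dt) + ω₀×(Iω₀) = (0.0000, -0.0900, 0.0900)
velocity change Δv = (0.24666667, 0.18000000, 0.18666667)
F = m·Δv/dt = (3.7000, 2.7000, 2.8000)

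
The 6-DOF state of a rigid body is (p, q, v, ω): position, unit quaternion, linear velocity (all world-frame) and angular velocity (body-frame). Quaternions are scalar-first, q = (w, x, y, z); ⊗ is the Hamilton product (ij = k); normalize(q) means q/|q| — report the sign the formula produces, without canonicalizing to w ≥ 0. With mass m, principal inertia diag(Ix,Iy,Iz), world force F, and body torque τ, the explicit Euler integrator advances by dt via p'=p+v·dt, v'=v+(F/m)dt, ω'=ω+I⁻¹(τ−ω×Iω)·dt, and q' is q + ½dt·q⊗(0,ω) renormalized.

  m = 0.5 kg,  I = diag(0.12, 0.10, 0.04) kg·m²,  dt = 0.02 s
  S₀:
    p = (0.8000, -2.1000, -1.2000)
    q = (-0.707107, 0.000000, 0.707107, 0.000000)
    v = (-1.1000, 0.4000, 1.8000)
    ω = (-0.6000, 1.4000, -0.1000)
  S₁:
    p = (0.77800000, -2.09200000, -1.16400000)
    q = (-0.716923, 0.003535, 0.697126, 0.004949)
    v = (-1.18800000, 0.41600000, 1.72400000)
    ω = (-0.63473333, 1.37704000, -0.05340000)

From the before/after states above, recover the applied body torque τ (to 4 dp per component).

τ = (-0.2000, -0.1100, 0.1100)

Δω = ω₁−ω₀ = (-0.03473333, -0.02296000, 0.04660000)
precession coupling = (0.0084, 0.0048, 0.0168)
τ = I·(Δω/dt) + ω₀×(Iω₀) = (-0.2000, -0.1100, 0.1100)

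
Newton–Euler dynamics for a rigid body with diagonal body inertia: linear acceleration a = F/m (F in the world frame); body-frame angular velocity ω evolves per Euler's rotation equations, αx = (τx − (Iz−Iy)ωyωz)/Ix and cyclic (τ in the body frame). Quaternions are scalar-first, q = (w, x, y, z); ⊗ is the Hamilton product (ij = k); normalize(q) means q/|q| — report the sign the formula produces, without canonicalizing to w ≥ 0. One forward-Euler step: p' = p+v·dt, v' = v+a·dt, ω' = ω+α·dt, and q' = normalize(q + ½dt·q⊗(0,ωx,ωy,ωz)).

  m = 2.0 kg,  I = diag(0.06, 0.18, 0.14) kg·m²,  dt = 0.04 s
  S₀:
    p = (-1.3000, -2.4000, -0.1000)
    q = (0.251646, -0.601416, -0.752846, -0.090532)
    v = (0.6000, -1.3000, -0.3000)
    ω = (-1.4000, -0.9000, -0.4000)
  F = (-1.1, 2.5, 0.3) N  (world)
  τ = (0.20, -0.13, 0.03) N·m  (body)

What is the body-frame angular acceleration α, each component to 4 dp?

ω×(Iω) gyroscopic = (-0.0144, -0.0448, 0.1512)
(τ − ω×Iω)/I = (3.5733, -0.4733, -0.8657)

α = (3.5733, -0.4733, -0.8657)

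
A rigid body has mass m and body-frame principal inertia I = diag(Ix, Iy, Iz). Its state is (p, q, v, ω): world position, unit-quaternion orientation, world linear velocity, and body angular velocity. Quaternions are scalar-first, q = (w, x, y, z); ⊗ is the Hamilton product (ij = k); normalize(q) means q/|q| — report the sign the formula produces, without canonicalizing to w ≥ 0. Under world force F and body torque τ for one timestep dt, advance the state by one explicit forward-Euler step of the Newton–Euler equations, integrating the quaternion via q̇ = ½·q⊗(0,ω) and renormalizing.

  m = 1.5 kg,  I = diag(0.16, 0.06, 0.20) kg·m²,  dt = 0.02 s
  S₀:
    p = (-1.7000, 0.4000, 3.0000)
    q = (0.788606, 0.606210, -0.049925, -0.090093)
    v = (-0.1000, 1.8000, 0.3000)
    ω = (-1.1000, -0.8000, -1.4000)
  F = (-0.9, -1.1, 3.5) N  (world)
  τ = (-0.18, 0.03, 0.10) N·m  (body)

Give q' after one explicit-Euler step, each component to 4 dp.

q⊗(0,ω) = (0.5007608, -0.8696460, 0.3169115, -1.6439339)
q' = normalize(q + ½dt·q⊗(0,ω)) = (0.7935, 0.5974, -0.0467, -0.1065)

q' = (0.7935, 0.5974, -0.0467, -0.1065)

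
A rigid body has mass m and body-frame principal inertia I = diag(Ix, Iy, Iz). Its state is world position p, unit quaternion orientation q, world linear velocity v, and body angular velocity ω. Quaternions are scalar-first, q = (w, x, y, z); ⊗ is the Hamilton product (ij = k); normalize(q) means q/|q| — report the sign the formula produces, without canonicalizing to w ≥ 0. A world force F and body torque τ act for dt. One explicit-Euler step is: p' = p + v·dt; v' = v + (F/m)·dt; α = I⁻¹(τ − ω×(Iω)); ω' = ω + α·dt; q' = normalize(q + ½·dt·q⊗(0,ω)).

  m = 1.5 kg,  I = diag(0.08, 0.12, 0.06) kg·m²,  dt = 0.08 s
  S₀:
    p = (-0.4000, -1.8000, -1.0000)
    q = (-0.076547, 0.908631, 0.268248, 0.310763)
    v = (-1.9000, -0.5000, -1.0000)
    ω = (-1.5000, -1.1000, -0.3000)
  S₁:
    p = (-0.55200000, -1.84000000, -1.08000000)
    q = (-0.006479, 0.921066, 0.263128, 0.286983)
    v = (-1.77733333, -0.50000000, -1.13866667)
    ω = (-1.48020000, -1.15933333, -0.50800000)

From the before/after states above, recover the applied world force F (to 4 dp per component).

F = (2.3000, 0.0000, -2.6000)

velocity change Δv = (0.12266667, 0.00000000, -0.13866667)
F = m·Δv/dt = (2.3000, 0.0000, -2.6000)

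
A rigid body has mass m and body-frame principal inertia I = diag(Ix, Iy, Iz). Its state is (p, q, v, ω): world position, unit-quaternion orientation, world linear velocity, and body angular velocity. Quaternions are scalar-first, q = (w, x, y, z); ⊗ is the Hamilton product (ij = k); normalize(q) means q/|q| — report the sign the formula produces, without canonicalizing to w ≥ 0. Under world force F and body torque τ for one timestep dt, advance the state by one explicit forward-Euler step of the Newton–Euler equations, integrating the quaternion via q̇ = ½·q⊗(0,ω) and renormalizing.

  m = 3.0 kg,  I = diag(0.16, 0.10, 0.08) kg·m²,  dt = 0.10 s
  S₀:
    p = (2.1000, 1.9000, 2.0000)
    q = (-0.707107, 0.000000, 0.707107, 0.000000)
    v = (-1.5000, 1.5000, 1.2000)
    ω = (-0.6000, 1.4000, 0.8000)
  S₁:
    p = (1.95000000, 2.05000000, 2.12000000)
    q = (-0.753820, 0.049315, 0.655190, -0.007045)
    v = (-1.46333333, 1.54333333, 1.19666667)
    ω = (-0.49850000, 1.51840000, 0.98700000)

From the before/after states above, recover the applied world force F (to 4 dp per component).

F = (1.1000, 1.3000, -0.1000)

velocity change Δv = (0.03666667, 0.04333333, -0.00333333)
F = m·Δv/dt = (1.1000, 1.3000, -0.1000)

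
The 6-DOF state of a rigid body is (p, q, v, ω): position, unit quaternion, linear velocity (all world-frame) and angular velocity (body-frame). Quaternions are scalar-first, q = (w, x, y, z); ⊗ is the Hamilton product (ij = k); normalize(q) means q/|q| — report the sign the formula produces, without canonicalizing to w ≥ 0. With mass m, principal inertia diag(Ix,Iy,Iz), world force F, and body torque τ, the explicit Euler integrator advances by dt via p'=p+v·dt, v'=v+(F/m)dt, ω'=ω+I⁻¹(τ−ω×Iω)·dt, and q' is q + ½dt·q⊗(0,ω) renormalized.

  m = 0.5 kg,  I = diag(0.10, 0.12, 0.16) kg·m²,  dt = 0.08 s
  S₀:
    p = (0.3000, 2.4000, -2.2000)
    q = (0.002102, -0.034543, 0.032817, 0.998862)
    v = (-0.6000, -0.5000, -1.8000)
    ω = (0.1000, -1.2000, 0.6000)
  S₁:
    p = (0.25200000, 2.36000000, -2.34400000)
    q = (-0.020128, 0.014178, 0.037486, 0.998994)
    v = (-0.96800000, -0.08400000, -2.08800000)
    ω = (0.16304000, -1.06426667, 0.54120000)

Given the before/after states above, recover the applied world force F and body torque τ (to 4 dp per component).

ω₁ − ω₀ = (0.06304000, 0.13573333, -0.05880000)
τ = I·(Δω/dt) + ω₀×(Iω₀) = (0.0500, 0.2000, -0.1200)
velocity change Δv = (-0.36800000, 0.41600000, -0.28800000)
F = m·Δv/dt = (-2.3000, 2.6000, -1.8000)

F = (-2.3000, 2.6000, -1.8000)
τ = (0.0500, 0.2000, -0.1200)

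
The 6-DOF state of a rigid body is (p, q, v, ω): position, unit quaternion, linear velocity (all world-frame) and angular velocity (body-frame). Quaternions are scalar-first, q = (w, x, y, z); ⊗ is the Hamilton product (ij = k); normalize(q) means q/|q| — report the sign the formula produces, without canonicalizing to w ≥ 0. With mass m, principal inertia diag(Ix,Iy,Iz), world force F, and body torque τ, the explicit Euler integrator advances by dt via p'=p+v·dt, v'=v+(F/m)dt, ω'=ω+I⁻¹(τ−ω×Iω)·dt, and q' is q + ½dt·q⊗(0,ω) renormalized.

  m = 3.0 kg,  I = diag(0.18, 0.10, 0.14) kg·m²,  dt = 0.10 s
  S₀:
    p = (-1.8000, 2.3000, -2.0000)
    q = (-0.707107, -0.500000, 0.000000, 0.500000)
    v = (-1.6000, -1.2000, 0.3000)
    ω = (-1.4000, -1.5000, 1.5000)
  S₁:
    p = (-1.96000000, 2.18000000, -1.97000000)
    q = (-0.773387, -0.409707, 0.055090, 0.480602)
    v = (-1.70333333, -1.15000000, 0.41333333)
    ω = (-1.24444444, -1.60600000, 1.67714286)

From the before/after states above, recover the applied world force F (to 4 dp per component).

F = (-3.1000, 1.5000, 3.4000)

velocity change Δv = (-0.10333333, 0.05000000, 0.11333333)
applied force F = (-3.1000, 1.5000, 3.4000)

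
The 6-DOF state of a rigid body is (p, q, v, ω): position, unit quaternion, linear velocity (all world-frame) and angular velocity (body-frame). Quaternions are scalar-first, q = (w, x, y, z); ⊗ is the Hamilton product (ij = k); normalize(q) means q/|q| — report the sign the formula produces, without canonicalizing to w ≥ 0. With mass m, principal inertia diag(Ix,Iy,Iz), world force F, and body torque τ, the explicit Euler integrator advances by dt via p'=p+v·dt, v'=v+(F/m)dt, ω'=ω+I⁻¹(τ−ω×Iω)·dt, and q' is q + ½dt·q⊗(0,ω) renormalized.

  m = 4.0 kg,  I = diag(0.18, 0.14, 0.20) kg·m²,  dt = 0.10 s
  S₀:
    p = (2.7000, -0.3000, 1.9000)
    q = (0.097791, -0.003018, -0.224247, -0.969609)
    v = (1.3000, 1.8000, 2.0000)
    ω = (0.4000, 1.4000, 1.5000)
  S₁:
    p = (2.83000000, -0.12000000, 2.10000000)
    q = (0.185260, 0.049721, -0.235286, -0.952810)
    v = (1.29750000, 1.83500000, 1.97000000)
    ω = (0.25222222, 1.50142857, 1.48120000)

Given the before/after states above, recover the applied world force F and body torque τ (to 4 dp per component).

F = (-0.1000, 1.4000, -1.2000)
τ = (-0.1400, 0.1300, -0.0600)

Δω = ω₁−ω₀ = (-0.14777778, 0.10142857, -0.01880000)
applied torque τ = (-0.1400, 0.1300, -0.0600)
v₁ − v₀ = (-0.00250000, 0.03500000, -0.03000000)
m·(v₁−v₀)/dt = (-0.1000, 1.4000, -1.2000)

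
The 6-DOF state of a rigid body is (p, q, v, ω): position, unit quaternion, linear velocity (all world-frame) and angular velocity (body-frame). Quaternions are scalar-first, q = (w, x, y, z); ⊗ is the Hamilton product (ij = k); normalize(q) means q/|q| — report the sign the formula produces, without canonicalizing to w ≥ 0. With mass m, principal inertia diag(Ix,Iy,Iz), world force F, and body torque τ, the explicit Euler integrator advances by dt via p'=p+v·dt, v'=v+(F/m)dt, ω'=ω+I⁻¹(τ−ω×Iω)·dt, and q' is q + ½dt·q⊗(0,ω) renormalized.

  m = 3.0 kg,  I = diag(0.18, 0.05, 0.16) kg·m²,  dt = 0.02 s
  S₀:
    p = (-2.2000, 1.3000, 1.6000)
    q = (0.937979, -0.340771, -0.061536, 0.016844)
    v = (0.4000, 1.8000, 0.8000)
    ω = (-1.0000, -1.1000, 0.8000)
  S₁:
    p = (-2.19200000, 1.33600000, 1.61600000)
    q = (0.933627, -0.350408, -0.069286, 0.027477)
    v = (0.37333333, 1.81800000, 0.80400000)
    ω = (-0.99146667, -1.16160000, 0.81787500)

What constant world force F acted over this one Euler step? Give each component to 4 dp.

F = (-4.0000, 2.7000, 0.6000)

v₁ − v₀ = (-0.02666667, 0.01800000, 0.00400000)
applied force F = (-4.0000, 2.7000, 0.6000)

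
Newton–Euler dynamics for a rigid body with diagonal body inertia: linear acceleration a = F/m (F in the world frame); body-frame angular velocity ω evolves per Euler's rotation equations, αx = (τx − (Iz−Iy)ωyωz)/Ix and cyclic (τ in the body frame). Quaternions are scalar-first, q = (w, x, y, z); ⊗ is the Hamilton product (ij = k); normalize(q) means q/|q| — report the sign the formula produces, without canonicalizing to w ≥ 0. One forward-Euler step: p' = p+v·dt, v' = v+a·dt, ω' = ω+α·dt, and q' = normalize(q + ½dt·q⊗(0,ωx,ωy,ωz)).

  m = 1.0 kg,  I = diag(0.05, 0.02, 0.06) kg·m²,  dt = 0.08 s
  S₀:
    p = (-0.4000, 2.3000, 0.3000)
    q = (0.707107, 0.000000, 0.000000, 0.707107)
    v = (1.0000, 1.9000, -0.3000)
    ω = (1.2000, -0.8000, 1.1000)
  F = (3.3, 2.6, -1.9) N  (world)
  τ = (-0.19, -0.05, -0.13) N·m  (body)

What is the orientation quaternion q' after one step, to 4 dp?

Hamilton product q⊗(0,ω) = (-0.7778177, 1.4142140, 0.2828428, 0.7778177)
q' = normalize(q + ½dt·q⊗(0,ω)) = (0.6742, 0.0564, 0.0113, 0.7363)

q' = (0.6742, 0.0564, 0.0113, 0.7363)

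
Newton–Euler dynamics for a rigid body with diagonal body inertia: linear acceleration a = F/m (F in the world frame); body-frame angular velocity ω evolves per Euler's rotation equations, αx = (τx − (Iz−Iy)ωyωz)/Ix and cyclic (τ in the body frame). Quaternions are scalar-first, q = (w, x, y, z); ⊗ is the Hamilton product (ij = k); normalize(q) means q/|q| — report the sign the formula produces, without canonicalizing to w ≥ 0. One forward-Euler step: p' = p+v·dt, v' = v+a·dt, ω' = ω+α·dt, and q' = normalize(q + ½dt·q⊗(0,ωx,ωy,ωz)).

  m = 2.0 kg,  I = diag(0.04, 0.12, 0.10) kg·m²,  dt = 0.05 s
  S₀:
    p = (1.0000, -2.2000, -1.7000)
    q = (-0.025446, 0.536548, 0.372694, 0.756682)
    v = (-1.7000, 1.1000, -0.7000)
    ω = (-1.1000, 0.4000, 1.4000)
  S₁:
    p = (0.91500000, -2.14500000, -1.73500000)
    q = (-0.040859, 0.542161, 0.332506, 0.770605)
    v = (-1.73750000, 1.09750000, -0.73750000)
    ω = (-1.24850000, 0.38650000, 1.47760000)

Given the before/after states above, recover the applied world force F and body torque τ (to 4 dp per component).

velocity change Δv = (-0.03750000, -0.00250000, -0.03750000)
m·(v₁−v₀)/dt = (-1.5000, -0.1000, -1.5000)
Δω = ω₁−ω₀ = (-0.14850000, -0.01350000, 0.07760000)
ω₀×(Iω₀) = (-0.0112, 0.0924, -0.0352)
I·α + gyro = (-0.1300, 0.0600, 0.1200)

F = (-1.5000, -0.1000, -1.5000)
τ = (-0.1300, 0.0600, 0.1200)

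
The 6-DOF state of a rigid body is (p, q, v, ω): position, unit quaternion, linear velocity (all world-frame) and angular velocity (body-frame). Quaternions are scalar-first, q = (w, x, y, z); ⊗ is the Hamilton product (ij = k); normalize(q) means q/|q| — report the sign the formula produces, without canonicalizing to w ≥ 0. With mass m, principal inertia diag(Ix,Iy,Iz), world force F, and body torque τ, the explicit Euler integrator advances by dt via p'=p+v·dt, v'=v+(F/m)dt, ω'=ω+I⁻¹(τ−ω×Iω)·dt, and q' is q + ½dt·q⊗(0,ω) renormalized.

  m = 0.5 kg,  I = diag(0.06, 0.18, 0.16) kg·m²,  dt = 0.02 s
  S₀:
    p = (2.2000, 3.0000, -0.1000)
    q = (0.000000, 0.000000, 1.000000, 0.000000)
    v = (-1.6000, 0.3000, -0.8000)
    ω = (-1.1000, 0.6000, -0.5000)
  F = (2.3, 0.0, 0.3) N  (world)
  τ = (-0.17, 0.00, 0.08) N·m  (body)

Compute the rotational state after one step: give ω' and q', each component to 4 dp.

ω' = (-1.1587, 0.6061, -0.4801)
q' = (-0.0060, -0.0050, 0.9999, 0.0110)

α = I⁻¹(τ − ω×Iω) = (-2.9333, 0.3056, 0.9950)
ω + α·dt = (-1.1587, 0.6061, -0.4801)
2q̇ = q⊗(0,ω) = (-0.6000000, -0.5000000, 0.0000000, 1.1000000)
q + ½dt·q⊗(0,ω), renormalized = (-0.0060, -0.0050, 0.9999, 0.0110)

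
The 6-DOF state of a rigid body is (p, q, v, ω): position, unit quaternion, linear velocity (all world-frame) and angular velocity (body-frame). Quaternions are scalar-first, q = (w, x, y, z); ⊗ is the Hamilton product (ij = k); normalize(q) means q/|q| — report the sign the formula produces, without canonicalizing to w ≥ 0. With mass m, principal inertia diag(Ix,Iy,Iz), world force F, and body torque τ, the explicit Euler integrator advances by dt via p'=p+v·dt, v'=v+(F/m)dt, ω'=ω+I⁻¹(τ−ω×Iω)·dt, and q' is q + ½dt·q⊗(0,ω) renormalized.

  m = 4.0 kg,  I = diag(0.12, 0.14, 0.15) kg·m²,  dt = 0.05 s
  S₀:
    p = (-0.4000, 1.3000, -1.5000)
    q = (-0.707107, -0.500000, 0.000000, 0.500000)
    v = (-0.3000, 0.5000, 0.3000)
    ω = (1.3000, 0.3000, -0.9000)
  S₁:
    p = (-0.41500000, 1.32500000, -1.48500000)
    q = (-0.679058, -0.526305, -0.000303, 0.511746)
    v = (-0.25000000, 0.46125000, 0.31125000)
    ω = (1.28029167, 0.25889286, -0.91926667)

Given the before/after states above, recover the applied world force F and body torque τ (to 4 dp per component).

ω₁ − ω₀ = (-0.01970833, -0.04110714, -0.01926667)
precession coupling = (-0.0027, 0.0351, 0.0078)
applied torque τ = (-0.0500, -0.0800, -0.0500)
v₁ − v₀ = (0.05000000, -0.03875000, 0.01125000)
m·(v₁−v₀)/dt = (4.0000, -3.1000, 0.9000)

F = (4.0000, -3.1000, 0.9000)
τ = (-0.0500, -0.0800, -0.0500)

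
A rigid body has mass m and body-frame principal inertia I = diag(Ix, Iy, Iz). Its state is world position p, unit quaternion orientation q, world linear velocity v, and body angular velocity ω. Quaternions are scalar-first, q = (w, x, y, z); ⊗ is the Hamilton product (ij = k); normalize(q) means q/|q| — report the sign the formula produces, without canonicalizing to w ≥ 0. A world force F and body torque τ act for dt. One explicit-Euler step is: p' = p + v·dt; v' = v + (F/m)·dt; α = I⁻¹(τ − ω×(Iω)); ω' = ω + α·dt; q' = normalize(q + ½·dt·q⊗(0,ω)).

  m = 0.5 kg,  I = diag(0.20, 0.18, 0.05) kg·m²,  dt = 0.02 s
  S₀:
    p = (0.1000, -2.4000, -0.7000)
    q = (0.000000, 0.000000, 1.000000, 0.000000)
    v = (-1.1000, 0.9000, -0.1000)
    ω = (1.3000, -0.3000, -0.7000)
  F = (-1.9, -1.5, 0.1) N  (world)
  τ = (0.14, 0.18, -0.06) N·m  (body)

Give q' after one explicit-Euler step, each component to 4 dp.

q' = (0.0030, -0.0070, 0.9999, -0.0130)

q⊗(0,ω) = (0.3000000, -0.7000000, 0.0000000, -1.3000000)
q' = normalize(q + ½dt·q⊗(0,ω)) = (0.0030, -0.0070, 0.9999, -0.0130)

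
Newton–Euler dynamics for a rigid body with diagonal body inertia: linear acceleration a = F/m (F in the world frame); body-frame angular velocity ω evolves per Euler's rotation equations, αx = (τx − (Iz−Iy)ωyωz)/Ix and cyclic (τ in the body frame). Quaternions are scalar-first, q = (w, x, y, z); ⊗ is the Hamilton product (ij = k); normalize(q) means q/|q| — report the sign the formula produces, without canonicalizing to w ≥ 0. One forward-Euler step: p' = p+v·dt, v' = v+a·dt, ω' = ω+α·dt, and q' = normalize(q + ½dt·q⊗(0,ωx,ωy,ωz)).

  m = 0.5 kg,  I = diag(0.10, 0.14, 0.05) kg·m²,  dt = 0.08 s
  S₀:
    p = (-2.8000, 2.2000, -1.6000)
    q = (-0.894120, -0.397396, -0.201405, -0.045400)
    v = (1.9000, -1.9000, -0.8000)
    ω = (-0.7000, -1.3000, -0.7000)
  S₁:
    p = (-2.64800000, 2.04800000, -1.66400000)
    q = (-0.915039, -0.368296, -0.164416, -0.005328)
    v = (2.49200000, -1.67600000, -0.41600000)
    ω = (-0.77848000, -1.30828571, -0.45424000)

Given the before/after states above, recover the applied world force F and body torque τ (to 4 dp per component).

F = (3.7000, 1.4000, 2.4000)
τ = (-0.1800, 0.0100, 0.1900)

Δv = v₁−v₀ = (0.59200000, 0.22400000, 0.38400000)
applied force F = (3.7000, 1.4000, 2.4000)
ω₁ − ω₀ = (-0.07848000, -0.00828571, 0.24576000)
τ = I·(Δω/dt) + ω₀×(Iω₀) = (-0.1800, 0.0100, 0.1900)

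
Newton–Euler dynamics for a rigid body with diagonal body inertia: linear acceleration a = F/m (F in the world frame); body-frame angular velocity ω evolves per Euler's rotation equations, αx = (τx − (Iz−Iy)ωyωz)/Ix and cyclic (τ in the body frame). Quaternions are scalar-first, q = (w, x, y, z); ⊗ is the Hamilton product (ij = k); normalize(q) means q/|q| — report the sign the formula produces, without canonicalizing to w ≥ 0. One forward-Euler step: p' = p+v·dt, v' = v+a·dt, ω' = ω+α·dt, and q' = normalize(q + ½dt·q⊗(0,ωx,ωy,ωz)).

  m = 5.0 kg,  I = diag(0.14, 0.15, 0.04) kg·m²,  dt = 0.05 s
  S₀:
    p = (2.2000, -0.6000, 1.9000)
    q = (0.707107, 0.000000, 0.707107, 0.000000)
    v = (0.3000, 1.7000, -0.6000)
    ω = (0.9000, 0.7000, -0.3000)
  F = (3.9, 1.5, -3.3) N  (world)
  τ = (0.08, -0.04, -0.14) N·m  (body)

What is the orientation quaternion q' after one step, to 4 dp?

Hamilton product q⊗(0,ω) = (-0.4949749, 0.4242642, 0.4949749, -0.8485284)
q' = normalize(q + ½dt·q⊗(0,ω)) = (0.6944, 0.0106, 0.7192, -0.0212)

q' = (0.6944, 0.0106, 0.7192, -0.0212)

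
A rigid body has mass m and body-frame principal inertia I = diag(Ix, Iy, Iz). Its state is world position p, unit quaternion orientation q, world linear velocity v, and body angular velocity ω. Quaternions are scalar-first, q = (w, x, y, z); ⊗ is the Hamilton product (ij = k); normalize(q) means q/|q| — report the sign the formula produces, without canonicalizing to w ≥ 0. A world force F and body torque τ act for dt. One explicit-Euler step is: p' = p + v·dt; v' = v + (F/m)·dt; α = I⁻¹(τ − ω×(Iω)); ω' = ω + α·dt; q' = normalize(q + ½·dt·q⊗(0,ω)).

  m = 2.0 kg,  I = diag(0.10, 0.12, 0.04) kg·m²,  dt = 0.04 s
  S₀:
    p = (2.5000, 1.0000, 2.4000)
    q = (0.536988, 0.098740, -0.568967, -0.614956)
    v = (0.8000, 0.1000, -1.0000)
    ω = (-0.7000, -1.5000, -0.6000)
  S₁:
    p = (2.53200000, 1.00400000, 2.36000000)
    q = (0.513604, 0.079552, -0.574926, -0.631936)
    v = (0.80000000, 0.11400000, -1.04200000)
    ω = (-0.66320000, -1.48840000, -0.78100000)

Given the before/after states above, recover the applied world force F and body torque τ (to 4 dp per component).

ω₁ − ω₀ = (0.03680000, 0.01160000, -0.18100000)
precession coupling = (-0.0720, 0.0252, 0.0210)
applied torque τ = (0.0200, 0.0600, -0.1600)
velocity change Δv = (0.00000000, 0.01400000, -0.04200000)
m·(v₁−v₀)/dt = (0.0000, 0.7000, -2.1000)

F = (0.0000, 0.7000, -2.1000)
τ = (0.0200, 0.0600, -0.1600)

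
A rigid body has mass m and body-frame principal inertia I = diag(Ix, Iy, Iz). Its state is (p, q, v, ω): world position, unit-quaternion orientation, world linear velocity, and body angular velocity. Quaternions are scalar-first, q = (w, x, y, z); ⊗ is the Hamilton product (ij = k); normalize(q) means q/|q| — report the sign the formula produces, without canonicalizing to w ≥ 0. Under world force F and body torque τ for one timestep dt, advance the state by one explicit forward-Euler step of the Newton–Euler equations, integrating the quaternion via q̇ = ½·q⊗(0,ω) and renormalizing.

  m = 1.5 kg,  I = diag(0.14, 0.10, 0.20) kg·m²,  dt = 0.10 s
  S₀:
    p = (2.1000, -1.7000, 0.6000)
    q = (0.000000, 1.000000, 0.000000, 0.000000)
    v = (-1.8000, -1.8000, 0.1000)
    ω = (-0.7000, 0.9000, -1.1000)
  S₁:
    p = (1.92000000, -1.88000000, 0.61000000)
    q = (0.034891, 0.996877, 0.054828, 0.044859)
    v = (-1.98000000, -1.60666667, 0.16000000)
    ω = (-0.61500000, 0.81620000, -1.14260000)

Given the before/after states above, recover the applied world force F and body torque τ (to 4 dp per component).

velocity change Δv = (-0.18000000, 0.19333333, 0.06000000)
applied force F = (-2.7000, 2.9000, 0.9000)
Δω = ω₁−ω₀ = (0.08500000, -0.08380000, -0.04260000)
precession coupling = (-0.0990, -0.0462, 0.0252)
τ = I·(Δω/dt) + ω₀×(Iω₀) = (0.0200, -0.1300, -0.0600)

F = (-2.7000, 2.9000, 0.9000)
τ = (0.0200, -0.1300, -0.0600)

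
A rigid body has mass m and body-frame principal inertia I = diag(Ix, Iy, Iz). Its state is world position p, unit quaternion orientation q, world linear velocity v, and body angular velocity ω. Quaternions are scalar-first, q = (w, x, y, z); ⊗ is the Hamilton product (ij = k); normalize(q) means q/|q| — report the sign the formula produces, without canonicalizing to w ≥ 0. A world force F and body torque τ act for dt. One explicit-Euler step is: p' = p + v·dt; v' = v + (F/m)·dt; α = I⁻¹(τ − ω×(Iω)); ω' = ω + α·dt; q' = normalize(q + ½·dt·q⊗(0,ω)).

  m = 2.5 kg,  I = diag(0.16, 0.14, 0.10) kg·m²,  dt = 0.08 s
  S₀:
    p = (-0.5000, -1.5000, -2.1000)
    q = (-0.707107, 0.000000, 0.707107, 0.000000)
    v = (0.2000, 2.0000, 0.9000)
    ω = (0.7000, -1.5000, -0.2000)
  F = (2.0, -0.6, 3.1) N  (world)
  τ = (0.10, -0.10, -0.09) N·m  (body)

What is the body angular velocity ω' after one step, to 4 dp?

ω' = (0.7560, -1.5523, -0.2888)

precession coupling ω×(Iω) = (-0.0120, -0.0084, 0.0210)
(τ − ω×Iω)/I = (0.7000, -0.6543, -1.1100)
ω + α·dt = (0.7560, -1.5523, -0.2888)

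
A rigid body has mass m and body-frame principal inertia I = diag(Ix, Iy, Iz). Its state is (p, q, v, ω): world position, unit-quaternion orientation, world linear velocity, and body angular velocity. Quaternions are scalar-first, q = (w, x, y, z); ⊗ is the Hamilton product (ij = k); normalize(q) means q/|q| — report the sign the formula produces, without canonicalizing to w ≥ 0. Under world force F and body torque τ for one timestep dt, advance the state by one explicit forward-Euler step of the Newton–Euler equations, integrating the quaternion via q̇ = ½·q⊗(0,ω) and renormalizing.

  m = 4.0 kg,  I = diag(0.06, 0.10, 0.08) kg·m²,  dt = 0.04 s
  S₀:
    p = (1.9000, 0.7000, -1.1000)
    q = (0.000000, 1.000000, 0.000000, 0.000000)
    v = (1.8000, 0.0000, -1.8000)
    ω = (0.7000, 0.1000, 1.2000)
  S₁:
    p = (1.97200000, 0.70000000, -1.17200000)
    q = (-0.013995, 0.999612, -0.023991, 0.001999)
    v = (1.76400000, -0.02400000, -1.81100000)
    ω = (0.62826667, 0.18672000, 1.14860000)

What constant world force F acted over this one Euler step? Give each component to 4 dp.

v₁ − v₀ = (-0.03600000, -0.02400000, -0.01100000)
F = m·Δv/dt = (-3.6000, -2.4000, -1.1000)

F = (-3.6000, -2.4000, -1.1000)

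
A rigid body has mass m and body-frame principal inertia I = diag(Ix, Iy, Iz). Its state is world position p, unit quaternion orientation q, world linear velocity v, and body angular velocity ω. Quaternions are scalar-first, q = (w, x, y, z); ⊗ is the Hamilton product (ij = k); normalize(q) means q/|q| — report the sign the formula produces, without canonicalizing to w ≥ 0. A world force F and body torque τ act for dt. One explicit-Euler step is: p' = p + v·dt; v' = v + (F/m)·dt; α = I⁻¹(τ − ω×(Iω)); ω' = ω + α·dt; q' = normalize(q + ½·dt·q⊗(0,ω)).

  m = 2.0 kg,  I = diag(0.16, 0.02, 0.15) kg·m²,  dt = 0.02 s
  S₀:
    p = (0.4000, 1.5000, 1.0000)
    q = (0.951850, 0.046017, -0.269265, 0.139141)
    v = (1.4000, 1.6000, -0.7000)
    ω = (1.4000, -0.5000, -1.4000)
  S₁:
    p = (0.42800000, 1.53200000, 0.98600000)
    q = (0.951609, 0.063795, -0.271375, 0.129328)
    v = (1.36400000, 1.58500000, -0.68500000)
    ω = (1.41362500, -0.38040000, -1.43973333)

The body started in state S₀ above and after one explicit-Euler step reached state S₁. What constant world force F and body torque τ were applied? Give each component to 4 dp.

F = (-3.6000, -1.5000, 1.5000)
τ = (0.2000, 0.1000, -0.2000)

Δv = v₁−v₀ = (-0.03600000, -0.01500000, 0.01500000)
F = m·Δv/dt = (-3.6000, -1.5000, 1.5000)
ω₁ − ω₀ = (0.01362500, 0.11960000, -0.03973333)
τ = I·(Δω/dt) + ω₀×(Iω₀) = (0.2000, 0.1000, -0.2000)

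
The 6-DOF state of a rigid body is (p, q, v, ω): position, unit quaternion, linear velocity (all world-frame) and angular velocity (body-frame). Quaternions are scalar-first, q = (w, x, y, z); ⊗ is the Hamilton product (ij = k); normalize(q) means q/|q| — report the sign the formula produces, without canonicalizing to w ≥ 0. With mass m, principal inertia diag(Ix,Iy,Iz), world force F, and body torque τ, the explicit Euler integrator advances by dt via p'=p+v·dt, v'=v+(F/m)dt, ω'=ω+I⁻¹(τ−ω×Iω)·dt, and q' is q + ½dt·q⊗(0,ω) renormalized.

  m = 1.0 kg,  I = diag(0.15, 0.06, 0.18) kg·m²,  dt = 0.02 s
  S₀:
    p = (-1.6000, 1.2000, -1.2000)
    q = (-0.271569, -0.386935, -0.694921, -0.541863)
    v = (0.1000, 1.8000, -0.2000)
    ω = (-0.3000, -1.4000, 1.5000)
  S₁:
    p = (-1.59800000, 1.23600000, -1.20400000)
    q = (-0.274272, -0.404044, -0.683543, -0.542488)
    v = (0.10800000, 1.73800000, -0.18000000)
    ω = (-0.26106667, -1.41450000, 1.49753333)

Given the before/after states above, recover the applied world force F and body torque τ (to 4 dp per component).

ω₁ − ω₀ = (0.03893333, -0.01450000, -0.00246667)
ω₀×(Iω₀) = (-0.2520, 0.0135, -0.0378)
I·α + gyro = (0.0400, -0.0300, -0.0600)
velocity change Δv = (0.00800000, -0.06200000, 0.02000000)
F = m·Δv/dt = (0.4000, -3.1000, 1.0000)

F = (0.4000, -3.1000, 1.0000)
τ = (0.0400, -0.0300, -0.0600)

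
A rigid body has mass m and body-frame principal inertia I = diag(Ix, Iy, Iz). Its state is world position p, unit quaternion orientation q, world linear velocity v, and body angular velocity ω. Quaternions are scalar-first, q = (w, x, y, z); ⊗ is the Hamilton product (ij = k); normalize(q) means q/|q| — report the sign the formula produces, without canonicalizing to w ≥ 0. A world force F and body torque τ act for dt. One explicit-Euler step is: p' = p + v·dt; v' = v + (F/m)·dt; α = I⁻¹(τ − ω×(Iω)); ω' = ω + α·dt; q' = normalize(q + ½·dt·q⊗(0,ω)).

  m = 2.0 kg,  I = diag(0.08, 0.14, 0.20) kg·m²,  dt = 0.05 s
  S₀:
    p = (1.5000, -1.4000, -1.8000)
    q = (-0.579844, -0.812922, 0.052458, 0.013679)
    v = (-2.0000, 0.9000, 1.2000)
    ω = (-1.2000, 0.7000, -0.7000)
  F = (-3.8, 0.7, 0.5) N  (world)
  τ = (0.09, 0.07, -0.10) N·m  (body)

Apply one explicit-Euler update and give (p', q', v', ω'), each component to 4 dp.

a = (-1.9000, 0.3500, 0.2500)
new position p' = (1.4000, -1.3550, -1.7400)
new velocity v' = (-2.0950, 0.9175, 1.2125)
(τ − ω×Iω)/I = (1.4925, 1.2200, -0.2480)
ω' = ω + α·dt = (-1.1254, 0.7610, -0.7124)
Hamilton product q⊗(0,ω) = (-1.0026517, 0.6495169, -0.9913510, -0.1002050)
updated quaternion q' = (-0.6045, -0.7961, 0.0277, 0.0112)

p' = (1.4000, -1.3550, -1.7400)
q' = (-0.6045, -0.7961, 0.0277, 0.0112)
v' = (-2.0950, 0.9175, 1.2125)
ω' = (-1.1254, 0.7610, -0.7124)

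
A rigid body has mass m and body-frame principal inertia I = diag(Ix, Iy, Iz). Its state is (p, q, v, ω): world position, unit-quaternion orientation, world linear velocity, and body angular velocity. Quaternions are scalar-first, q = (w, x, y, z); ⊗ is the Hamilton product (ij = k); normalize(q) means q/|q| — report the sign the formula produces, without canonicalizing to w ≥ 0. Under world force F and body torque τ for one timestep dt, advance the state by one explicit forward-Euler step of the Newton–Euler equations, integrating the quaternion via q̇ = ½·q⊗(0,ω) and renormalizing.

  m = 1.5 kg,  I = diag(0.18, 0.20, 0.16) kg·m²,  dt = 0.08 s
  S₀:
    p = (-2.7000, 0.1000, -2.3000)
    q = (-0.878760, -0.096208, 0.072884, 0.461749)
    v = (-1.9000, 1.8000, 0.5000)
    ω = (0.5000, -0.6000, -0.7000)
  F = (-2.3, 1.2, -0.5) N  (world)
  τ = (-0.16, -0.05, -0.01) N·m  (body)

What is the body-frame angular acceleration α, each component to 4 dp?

precession coupling ω×(Iω) = (-0.0168, -0.0070, -0.0060)
angular accel α = (-0.7956, -0.2150, -0.0250)

α = (-0.7956, -0.2150, -0.0250)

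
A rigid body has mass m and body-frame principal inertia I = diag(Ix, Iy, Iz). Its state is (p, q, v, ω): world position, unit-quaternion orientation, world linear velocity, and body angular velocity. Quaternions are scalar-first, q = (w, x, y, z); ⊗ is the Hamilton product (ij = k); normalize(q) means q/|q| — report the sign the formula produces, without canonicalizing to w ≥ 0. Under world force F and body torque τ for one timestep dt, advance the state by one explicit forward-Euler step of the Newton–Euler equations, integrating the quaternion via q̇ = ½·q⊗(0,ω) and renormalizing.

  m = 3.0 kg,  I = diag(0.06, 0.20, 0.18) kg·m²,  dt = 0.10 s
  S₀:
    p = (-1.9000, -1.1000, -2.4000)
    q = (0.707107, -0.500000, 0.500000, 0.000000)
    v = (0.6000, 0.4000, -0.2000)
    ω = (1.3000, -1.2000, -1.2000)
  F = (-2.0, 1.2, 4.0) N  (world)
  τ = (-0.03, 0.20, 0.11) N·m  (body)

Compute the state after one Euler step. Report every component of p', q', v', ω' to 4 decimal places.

linear accel F/m = (-0.6667, 0.4000, 1.3333)
p + v·dt = (-1.8400, -1.0600, -2.4200)
v + (F/m)dt = (0.5333, 0.4400, -0.0667)
(τ − ω×Iω)/I = (-0.0200, 0.0640, 1.8244)
ω + α·dt = (1.2980, -1.1936, -1.0176)
q⊗(0,ω) = (1.2500000, 0.3192391, -1.4485284, -0.8985284)
q' = normalize(q + ½dt·q⊗(0,ω)) = (0.7652, -0.4813, 0.4252, -0.0447)

p' = (-1.8400, -1.0600, -2.4200)
q' = (0.7652, -0.4813, 0.4252, -0.0447)
v' = (0.5333, 0.4400, -0.0667)
ω' = (1.2980, -1.1936, -1.0176)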